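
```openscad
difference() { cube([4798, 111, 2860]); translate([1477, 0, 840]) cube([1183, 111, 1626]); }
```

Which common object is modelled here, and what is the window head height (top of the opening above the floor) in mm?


A wall with a window opening. The window head height is 2466 mm.

A wall with a rectangular opening subtracted — a window. Sill at z = 840, opening 1626 mm tall, so the head is at 840 + 1626 = 2466 mm.


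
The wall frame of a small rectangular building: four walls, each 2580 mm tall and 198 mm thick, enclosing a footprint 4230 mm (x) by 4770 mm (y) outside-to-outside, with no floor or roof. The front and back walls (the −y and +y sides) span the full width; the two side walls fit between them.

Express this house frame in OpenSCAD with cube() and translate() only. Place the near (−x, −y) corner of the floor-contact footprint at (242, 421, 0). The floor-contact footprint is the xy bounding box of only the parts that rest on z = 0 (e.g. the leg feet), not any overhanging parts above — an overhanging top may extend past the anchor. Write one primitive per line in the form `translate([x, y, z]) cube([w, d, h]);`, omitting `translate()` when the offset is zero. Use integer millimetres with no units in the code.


translate([242, 421, 0]) cube([4230, 198, 2580]);
translate([242, 4993, 0]) cube([4230, 198, 2580]);
translate([242, 619, 0]) cube([198, 4374, 2580]);
translate([4274, 619, 0]) cube([198, 4374, 2580]);


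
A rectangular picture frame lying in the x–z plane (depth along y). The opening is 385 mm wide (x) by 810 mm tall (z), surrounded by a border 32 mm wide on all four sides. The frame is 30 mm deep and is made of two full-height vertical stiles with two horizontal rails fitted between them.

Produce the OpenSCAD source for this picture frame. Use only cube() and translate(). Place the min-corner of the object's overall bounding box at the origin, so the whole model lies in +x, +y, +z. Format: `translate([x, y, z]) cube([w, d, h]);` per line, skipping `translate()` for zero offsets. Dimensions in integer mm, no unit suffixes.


cube([32, 30, 874]);
translate([417, 0, 0]) cube([32, 30, 874]);
translate([32, 0, 0]) cube([385, 30, 32]);
translate([32, 0, 842]) cube([385, 30, 32]);


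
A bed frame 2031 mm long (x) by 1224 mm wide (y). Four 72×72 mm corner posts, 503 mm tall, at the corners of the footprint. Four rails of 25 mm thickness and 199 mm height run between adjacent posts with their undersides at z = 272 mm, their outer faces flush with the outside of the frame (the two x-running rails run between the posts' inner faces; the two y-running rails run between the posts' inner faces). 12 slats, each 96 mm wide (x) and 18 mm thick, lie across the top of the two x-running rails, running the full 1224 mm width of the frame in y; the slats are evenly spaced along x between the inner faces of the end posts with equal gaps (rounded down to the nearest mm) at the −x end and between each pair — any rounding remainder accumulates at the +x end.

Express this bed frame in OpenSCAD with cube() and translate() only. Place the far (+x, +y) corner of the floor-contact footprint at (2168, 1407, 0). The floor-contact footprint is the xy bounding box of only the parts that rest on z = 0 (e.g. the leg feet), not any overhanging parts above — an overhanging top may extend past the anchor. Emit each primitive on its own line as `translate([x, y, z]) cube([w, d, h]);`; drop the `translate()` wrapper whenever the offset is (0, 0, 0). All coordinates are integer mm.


translate([137, 183, 0]) cube([72, 72, 503]);
translate([137, 1335, 0]) cube([72, 72, 503]);
translate([2096, 183, 0]) cube([72, 72, 503]);
translate([2096, 1335, 0]) cube([72, 72, 503]);
translate([209, 183, 272]) cube([1887, 25, 199]);
translate([209, 1382, 272]) cube([1887, 25, 199]);
translate([137, 255, 272]) cube([25, 1080, 199]);
translate([2143, 255, 272]) cube([25, 1080, 199]);
translate([265, 183, 471]) cube([96, 1224, 18]);
translate([417, 183, 471]) cube([96, 1224, 18]);
translate([569, 183, 471]) cube([96, 1224, 18]);
translate([721, 183, 471]) cube([96, 1224, 18]);
translate([873, 183, 471]) cube([96, 1224, 18]);
translate([1025, 183, 471]) cube([96, 1224, 18]);
translate([1177, 183, 471]) cube([96, 1224, 18]);
translate([1329, 183, 471]) cube([96, 1224, 18]);
translate([1481, 183, 471]) cube([96, 1224, 18]);
translate([1633, 183, 471]) cube([96, 1224, 18]);
translate([1785, 183, 471]) cube([96, 1224, 18]);
translate([1937, 183, 471]) cube([96, 1224, 18]);


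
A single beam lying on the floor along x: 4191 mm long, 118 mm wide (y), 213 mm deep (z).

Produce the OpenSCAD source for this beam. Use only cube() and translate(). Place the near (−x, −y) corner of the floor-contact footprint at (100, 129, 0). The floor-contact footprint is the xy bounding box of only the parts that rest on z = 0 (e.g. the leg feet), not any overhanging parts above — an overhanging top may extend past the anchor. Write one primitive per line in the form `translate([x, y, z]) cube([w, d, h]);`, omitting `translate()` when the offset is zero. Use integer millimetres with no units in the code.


translate([100, 129, 0]) cube([4191, 118, 213]);


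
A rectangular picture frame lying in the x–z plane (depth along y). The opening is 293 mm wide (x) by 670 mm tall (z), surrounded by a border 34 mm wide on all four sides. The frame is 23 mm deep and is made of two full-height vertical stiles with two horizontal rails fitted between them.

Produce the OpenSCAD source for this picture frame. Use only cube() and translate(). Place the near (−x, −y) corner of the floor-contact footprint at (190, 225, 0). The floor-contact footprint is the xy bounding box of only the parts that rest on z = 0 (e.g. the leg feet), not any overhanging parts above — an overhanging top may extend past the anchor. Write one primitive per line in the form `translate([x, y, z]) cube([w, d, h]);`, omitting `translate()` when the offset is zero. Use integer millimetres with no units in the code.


translate([190, 225, 0]) cube([34, 23, 738]);
translate([517, 225, 0]) cube([34, 23, 738]);
translate([224, 225, 0]) cube([293, 23, 34]);
translate([224, 225, 704]) cube([293, 23, 34]);


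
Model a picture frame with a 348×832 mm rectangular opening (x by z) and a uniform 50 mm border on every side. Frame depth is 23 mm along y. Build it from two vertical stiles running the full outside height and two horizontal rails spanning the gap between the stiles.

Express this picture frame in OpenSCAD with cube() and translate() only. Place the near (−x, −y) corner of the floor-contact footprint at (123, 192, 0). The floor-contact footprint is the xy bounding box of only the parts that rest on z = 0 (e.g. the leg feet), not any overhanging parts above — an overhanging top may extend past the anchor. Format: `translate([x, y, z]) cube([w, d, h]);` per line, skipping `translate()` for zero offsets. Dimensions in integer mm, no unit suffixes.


translate([123, 192, 0]) cube([50, 23, 932]);
translate([521, 192, 0]) cube([50, 23, 932]);
translate([173, 192, 0]) cube([348, 23, 50]);
translate([173, 192, 882]) cube([348, 23, 50]);


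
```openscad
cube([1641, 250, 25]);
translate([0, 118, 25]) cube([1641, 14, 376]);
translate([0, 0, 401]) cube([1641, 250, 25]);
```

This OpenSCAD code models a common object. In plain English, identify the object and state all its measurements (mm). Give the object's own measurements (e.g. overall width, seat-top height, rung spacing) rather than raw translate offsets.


An I-beam lying along x, 1641 mm long. Overall section height 426 mm. Two flanges 250 mm wide (y) and 25 mm thick, one on the floor and one at the top; a web 14 mm thick runs between them, centred on the flange width.


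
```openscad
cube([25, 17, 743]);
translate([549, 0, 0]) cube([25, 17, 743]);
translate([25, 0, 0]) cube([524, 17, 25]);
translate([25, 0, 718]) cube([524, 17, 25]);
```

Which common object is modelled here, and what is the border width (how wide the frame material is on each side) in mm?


A picture frame. The border width is 25 mm.

Four thin pieces enclosing a rectangular opening — a picture frame. The two full-height stiles are 743 mm tall; the top rail sits at z = 718 and is 25 mm tall, so the border above the opening is 743 − 718 = 25 mm, matching the stile x-width.


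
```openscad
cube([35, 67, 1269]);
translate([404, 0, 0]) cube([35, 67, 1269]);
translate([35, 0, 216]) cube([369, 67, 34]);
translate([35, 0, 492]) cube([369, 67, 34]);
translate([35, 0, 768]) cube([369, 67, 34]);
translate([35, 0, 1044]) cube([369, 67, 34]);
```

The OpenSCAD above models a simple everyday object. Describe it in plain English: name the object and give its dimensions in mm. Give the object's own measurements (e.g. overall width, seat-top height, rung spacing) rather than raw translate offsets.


A straight ladder. Two 35×67 mm vertical rails, 1269 mm tall, stand 439 mm apart (outside-to-outside) with their front faces coplanar on the −y side. 4 rungs, each 67 mm deep and 34 mm tall, span between the inner faces of the rails, front faces flush with the rails. The lowest rung's underside is at z = 216 mm and rungs are spaced 276 mm apart (underside to underside).


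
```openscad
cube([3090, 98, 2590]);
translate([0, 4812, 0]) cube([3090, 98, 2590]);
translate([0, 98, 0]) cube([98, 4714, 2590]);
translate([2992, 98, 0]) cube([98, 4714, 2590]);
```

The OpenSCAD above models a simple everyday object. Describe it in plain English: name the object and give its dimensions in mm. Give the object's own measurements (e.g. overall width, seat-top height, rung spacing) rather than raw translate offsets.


The wall frame of a small rectangular building: four walls, each 2590 mm tall and 98 mm thick, enclosing a footprint 3090 mm (x) by 4910 mm (y) outside-to-outside, with no floor or roof. The front and back walls (the −y and +y sides) span the full width; the two side walls fit between them.


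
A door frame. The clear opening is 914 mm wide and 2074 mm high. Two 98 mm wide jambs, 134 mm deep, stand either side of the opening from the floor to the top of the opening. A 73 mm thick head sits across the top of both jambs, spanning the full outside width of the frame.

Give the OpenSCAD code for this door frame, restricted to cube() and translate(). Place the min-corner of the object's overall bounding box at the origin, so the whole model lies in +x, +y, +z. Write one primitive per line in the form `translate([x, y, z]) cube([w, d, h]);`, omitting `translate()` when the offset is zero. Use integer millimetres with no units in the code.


cube([98, 134, 2074]);
translate([1012, 0, 0]) cube([98, 134, 2074]);
translate([0, 0, 2074]) cube([1110, 134, 73]);


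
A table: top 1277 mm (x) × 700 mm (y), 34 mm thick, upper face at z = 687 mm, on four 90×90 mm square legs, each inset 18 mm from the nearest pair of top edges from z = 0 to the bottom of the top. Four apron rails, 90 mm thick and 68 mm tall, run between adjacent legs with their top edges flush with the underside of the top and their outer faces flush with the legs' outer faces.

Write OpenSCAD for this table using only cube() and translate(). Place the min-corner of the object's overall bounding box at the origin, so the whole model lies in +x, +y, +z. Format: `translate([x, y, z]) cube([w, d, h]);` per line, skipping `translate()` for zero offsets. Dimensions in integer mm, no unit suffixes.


// leg_h = 687 - 34 = 653
// apron z = 653 - 68 = 585
translate([0, 0, 653]) cube([1277, 700, 34]);
translate([18, 18, 0]) cube([90, 90, 653]);
translate([1169, 18, 0]) cube([90, 90, 653]);
translate([18, 592, 0]) cube([90, 90, 653]);
translate([1169, 592, 0]) cube([90, 90, 653]);
translate([108, 18, 585]) cube([1061, 90, 68]);
translate([108, 592, 585]) cube([1061, 90, 68]);
translate([18, 108, 585]) cube([90, 484, 68]);
translate([1169, 108, 585]) cube([90, 484, 68]);


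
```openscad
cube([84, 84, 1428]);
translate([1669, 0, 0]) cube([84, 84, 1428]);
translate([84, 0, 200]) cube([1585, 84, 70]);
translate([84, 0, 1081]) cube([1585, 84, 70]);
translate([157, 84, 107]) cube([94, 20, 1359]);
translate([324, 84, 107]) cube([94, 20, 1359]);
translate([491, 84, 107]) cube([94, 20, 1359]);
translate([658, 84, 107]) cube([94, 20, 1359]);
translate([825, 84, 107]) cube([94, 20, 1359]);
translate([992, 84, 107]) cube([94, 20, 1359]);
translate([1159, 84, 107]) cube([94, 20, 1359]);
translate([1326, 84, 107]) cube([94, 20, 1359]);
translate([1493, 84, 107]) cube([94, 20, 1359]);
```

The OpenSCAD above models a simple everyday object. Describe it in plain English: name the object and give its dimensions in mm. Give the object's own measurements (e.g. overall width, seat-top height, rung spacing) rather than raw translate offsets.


A fence section. Two 84×84 mm posts, 1428 mm tall, stand on the floor with a clear span of 1585 mm between their inner faces. Two horizontal rails of 84×70 mm section span the gap between the posts with their undersides at z = 200 mm and z = 1081 mm, flush with the posts' −y face. 9 pickets, each 94 mm wide, 20 mm thick and 1359 mm tall, are fixed to the +y face of the rails with their bottoms at z = 107 mm, spaced across the span with a 73 mm gap after the −x post and between neighbouring pickets, with 82 mm left before the +x post.


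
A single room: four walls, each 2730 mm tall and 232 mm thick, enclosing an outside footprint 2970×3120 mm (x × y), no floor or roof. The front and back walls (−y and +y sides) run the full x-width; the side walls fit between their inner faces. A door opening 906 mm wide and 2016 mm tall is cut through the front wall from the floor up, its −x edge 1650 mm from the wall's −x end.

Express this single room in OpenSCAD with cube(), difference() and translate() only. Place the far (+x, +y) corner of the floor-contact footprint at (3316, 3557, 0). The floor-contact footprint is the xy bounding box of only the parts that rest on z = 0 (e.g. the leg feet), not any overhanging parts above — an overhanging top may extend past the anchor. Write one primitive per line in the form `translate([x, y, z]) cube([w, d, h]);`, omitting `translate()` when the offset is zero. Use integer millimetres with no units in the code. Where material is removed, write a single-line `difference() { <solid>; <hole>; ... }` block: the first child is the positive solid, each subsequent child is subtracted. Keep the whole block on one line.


difference() { translate([346, 437, 0]) cube([2970, 232, 2730]); translate([1996, 437, 0]) cube([906, 232, 2016]); }
translate([346, 3325, 0]) cube([2970, 232, 2730]);
translate([346, 669, 0]) cube([232, 2656, 2730]);
translate([3084, 669, 0]) cube([232, 2656, 2730]);


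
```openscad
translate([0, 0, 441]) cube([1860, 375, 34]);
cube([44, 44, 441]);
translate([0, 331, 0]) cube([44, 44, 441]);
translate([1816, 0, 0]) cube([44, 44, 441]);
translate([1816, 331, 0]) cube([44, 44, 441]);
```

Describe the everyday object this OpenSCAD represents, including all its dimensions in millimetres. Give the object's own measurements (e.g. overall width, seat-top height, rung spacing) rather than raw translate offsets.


A long wooden bench with a 1860 mm (x) × 375 mm (y) seat, 34 mm thick, its top surface 475 mm above the floor. Four 44 mm square legs at the seat corners, flush with the edges, run from z = 0 to the seat underside.


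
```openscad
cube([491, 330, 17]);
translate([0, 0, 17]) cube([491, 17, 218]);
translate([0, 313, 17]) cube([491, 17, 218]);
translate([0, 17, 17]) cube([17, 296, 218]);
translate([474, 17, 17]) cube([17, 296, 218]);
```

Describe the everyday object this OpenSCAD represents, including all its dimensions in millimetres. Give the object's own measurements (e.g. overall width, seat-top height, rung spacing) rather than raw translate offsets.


An open-topped rectangular box: outside dimensions 491×330×235 mm, with a uniform wall and base thickness of 17 mm. The base is a full 491×330 slab on the floor; four walls sit on top of the base. The front and back walls (the −y and +y sides) span the full width; the two side walls fit between them.


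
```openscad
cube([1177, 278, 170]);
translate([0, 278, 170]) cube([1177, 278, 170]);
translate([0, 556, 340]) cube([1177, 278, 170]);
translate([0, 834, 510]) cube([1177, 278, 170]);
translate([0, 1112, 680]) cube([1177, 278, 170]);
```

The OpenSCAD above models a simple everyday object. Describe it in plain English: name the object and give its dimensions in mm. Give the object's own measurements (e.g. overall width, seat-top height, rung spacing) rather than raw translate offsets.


A straight staircase of 5 solid steps. Each step is 1177 mm wide (x), 278 mm deep (y, the going) and 170 mm tall (the rise). The first step rests on the floor; each subsequent step sits one going further in +y and one rise higher in +z, directly behind and above the previous step with no overlap.


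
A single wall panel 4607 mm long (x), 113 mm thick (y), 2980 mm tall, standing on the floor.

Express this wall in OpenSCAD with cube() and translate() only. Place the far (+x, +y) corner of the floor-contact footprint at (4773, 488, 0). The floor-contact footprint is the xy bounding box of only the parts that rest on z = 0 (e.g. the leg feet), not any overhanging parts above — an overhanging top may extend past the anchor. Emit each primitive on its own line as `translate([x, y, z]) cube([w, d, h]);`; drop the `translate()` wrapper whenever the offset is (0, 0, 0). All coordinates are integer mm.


translate([166, 375, 0]) cube([4607, 113, 2980]);


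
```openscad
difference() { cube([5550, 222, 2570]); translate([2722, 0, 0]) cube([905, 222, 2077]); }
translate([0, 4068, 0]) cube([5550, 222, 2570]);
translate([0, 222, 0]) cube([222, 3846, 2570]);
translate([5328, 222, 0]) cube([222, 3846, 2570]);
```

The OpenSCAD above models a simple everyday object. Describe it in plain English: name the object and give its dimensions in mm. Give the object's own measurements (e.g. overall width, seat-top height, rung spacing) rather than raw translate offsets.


A single room: four walls, each 2570 mm tall and 222 mm thick, enclosing an outside footprint 5550×4290 mm (x × y), no floor or roof. The front and back walls (−y and +y sides) run the full x-width; the side walls fit between their inner faces. A door opening 905 mm wide and 2077 mm tall is cut through the front wall from the floor up, its −x edge 2722 mm from the wall's −x end.


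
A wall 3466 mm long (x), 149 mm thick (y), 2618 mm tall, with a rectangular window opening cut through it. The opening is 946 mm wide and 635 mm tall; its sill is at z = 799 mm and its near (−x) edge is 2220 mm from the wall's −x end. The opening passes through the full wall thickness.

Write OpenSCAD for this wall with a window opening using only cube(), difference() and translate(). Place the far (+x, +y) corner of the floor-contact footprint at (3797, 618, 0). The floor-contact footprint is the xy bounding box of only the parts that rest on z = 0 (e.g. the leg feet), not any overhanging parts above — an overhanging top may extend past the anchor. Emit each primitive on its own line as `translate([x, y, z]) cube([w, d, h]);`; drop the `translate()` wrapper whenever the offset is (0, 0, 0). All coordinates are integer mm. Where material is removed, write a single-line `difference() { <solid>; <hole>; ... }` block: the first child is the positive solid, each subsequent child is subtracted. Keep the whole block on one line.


difference() { translate([331, 469, 0]) cube([3466, 149, 2618]); translate([2551, 469, 799]) cube([946, 149, 635]); }


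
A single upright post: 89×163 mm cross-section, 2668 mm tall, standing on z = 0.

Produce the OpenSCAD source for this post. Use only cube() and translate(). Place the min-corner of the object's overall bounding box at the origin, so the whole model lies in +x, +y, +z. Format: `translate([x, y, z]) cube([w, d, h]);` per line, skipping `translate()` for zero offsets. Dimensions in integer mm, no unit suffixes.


cube([89, 163, 2668]);


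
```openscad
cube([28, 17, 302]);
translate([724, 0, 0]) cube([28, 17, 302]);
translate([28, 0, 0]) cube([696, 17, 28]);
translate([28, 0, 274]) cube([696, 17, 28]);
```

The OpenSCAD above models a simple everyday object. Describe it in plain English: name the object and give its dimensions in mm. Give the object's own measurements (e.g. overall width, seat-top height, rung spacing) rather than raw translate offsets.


A rectangular picture frame lying in the x–z plane (depth along y). The opening is 696 mm wide (x) by 246 mm tall (z), surrounded by a border 28 mm wide on all four sides. The frame is 17 mm deep and is made of two full-height vertical stiles with two horizontal rails fitted between them.


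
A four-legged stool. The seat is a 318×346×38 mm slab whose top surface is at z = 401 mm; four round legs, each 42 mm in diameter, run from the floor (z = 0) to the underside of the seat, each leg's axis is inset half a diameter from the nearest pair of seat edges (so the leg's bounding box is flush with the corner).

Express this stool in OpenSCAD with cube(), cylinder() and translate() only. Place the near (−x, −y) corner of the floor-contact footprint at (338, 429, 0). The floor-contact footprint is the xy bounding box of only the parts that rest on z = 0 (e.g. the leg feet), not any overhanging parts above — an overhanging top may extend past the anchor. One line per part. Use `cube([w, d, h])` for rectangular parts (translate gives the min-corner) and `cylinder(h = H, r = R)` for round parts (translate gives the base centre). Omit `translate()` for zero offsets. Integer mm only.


// leg_h = 401 - 38 = 363
translate([338, 429, 363]) cube([318, 346, 38]);
translate([359, 450, 0]) cylinder(h = 363, r = 21);
translate([635, 450, 0]) cylinder(h = 363, r = 21);
translate([359, 754, 0]) cylinder(h = 363, r = 21);
translate([635, 754, 0]) cylinder(h = 363, r = 21);


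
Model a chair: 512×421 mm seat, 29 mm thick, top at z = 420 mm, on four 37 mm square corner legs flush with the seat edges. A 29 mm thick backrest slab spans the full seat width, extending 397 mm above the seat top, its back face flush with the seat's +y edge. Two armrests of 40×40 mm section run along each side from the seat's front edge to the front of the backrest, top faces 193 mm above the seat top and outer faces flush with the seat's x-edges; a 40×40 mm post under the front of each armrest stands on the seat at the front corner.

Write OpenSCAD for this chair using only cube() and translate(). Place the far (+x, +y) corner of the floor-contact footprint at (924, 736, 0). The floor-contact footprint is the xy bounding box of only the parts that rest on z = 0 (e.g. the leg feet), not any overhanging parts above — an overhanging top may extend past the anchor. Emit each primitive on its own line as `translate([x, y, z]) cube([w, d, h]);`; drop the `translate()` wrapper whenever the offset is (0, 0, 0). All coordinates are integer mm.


translate([412, 315, 391]) cube([512, 421, 29]);
translate([412, 315, 0]) cube([37, 37, 391]);
translate([887, 315, 0]) cube([37, 37, 391]);
translate([412, 699, 0]) cube([37, 37, 391]);
translate([887, 699, 0]) cube([37, 37, 391]);
translate([412, 707, 420]) cube([512, 29, 397]);
translate([412, 315, 573]) cube([40, 392, 40]);
translate([884, 315, 573]) cube([40, 392, 40]);
translate([412, 315, 420]) cube([40, 40, 153]);
translate([884, 315, 420]) cube([40, 40, 153]);


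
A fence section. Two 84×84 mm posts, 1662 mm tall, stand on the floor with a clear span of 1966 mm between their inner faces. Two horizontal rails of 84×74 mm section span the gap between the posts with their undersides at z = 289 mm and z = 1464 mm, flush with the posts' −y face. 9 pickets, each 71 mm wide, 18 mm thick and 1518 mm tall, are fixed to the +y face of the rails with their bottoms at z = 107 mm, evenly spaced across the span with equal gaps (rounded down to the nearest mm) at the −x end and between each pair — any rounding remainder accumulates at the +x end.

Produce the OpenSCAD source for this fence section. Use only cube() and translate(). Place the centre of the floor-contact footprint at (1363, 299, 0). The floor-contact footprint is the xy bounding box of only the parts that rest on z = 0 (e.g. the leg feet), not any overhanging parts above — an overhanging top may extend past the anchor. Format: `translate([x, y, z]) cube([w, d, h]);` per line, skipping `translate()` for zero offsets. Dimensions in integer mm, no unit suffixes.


translate([296, 257, 0]) cube([84, 84, 1662]);
translate([2346, 257, 0]) cube([84, 84, 1662]);
translate([380, 257, 289]) cube([1966, 84, 74]);
translate([380, 257, 1464]) cube([1966, 84, 74]);
translate([512, 341, 107]) cube([71, 18, 1518]);
translate([715, 341, 107]) cube([71, 18, 1518]);
translate([918, 341, 107]) cube([71, 18, 1518]);
translate([1121, 341, 107]) cube([71, 18, 1518]);
translate([1324, 341, 107]) cube([71, 18, 1518]);
translate([1527, 341, 107]) cube([71, 18, 1518]);
translate([1730, 341, 107]) cube([71, 18, 1518]);
translate([1933, 341, 107]) cube([71, 18, 1518]);
translate([2136, 341, 107]) cube([71, 18, 1518]);


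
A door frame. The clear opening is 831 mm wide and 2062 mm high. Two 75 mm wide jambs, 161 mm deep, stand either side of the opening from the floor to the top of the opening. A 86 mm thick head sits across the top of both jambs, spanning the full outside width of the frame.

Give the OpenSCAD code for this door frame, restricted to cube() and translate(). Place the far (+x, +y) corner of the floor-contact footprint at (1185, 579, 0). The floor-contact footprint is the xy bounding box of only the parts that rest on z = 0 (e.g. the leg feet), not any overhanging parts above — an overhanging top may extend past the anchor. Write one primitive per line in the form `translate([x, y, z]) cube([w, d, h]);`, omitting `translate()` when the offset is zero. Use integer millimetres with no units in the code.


translate([204, 418, 0]) cube([75, 161, 2062]);
translate([1110, 418, 0]) cube([75, 161, 2062]);
translate([204, 418, 2062]) cube([981, 161, 86]);


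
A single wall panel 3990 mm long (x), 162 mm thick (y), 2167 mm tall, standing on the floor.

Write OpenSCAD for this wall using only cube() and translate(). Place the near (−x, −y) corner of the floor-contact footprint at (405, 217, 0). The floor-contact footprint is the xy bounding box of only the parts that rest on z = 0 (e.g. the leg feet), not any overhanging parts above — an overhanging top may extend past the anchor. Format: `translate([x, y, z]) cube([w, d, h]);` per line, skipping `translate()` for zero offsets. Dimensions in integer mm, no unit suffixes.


translate([405, 217, 0]) cube([3990, 162, 2167]);


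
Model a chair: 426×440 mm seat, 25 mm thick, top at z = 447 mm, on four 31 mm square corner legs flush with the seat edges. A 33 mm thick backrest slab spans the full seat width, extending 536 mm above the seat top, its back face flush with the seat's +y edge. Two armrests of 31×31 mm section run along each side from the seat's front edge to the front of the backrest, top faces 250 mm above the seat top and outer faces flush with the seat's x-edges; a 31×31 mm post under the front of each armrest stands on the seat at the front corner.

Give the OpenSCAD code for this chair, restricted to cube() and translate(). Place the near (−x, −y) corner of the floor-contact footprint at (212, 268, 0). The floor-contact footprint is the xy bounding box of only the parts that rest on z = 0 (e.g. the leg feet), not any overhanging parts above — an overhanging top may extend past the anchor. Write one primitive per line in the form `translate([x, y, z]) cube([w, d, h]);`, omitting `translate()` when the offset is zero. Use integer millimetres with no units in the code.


translate([212, 268, 422]) cube([426, 440, 25]);
translate([212, 268, 0]) cube([31, 31, 422]);
translate([607, 268, 0]) cube([31, 31, 422]);
translate([212, 677, 0]) cube([31, 31, 422]);
translate([607, 677, 0]) cube([31, 31, 422]);
translate([212, 675, 447]) cube([426, 33, 536]);
translate([212, 268, 666]) cube([31, 407, 31]);
translate([607, 268, 666]) cube([31, 407, 31]);
translate([212, 268, 447]) cube([31, 31, 219]);
translate([607, 268, 447]) cube([31, 31, 219]);


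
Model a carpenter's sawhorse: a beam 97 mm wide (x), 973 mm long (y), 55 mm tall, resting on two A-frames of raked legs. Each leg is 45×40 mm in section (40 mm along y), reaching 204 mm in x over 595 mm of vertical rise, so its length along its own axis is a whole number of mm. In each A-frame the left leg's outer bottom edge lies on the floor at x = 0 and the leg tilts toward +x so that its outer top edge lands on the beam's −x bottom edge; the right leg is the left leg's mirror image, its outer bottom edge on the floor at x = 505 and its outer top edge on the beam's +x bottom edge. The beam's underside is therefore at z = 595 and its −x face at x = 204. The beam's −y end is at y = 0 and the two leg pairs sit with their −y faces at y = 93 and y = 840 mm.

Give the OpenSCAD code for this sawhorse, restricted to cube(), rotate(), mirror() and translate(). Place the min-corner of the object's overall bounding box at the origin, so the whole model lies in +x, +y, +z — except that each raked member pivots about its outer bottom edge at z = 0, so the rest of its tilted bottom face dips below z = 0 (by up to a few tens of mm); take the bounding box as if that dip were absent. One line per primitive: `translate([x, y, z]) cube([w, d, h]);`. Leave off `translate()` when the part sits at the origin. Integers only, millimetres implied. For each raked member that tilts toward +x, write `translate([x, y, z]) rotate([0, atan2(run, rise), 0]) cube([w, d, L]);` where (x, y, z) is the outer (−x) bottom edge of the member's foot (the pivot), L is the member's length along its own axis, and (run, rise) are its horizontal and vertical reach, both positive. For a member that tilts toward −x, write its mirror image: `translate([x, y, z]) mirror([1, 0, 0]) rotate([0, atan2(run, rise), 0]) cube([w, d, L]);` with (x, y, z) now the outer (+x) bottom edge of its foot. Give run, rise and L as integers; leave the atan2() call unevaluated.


translate([204, 0, 595]) cube([97, 973, 55]);
translate([0, 93, 0]) rotate([0, atan2(204, 595), 0]) cube([45, 40, 629]);
translate([505, 93, 0]) mirror([1, 0, 0]) rotate([0, atan2(204, 595), 0]) cube([45, 40, 629]);
translate([0, 840, 0]) rotate([0, atan2(204, 595), 0]) cube([45, 40, 629]);
translate([505, 840, 0]) mirror([1, 0, 0]) rotate([0, atan2(204, 595), 0]) cube([45, 40, 629]);


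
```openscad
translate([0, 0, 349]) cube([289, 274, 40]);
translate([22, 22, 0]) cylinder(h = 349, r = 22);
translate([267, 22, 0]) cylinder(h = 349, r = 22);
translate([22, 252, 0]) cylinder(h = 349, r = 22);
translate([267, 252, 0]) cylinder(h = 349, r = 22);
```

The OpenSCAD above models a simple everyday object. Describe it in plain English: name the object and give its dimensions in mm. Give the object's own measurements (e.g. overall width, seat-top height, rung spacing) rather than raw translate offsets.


A four-legged stool. The seat is a 289×274×40 mm slab whose top surface is at z = 389 mm; four round legs, each 44 mm in diameter, run from the floor (z = 0) to the underside of the seat, each leg's axis is inset half a diameter from the nearest pair of seat edges (so the leg's bounding box is flush with the corner).


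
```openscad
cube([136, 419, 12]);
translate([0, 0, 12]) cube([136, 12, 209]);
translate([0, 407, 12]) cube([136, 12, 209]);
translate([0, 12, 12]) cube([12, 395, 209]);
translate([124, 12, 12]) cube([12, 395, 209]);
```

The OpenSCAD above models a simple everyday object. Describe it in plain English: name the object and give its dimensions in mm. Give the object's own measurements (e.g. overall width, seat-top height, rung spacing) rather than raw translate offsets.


An open-topped rectangular box: outside dimensions 136×419×221 mm, with a uniform wall and base thickness of 12 mm. The base is a full 136×419 slab on the floor; four walls sit on top of the base. The front and back walls (the −y and +y sides) span the full width; the two side walls fit between them.


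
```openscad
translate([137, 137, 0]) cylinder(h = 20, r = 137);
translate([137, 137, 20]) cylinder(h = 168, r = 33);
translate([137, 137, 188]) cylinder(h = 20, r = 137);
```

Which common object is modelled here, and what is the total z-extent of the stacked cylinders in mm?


A spool. The overall height is 208 mm.

Three coaxial cylinders, large–small–large — a spool. Two 20 mm flanges and a 168 mm core give 20 + 168 + 20 = 208 mm.


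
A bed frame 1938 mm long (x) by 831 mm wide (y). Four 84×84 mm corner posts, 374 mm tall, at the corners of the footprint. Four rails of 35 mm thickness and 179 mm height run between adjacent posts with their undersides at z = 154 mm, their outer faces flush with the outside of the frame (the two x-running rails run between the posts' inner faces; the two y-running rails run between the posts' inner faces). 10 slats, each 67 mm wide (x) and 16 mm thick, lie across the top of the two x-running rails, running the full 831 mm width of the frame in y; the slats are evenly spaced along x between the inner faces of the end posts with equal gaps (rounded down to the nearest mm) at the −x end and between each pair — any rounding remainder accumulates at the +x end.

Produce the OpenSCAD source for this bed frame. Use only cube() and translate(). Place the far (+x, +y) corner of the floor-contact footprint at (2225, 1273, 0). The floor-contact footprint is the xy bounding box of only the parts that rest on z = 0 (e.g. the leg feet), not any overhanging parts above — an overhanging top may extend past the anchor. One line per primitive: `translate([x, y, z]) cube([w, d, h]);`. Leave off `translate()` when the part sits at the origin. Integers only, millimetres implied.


translate([287, 442, 0]) cube([84, 84, 374]);
translate([287, 1189, 0]) cube([84, 84, 374]);
translate([2141, 442, 0]) cube([84, 84, 374]);
translate([2141, 1189, 0]) cube([84, 84, 374]);
translate([371, 442, 154]) cube([1770, 35, 179]);
translate([371, 1238, 154]) cube([1770, 35, 179]);
translate([287, 526, 154]) cube([35, 663, 179]);
translate([2190, 526, 154]) cube([35, 663, 179]);
translate([471, 442, 333]) cube([67, 831, 16]);
translate([638, 442, 333]) cube([67, 831, 16]);
translate([805, 442, 333]) cube([67, 831, 16]);
translate([972, 442, 333]) cube([67, 831, 16]);
translate([1139, 442, 333]) cube([67, 831, 16]);
translate([1306, 442, 333]) cube([67, 831, 16]);
translate([1473, 442, 333]) cube([67, 831, 16]);
translate([1640, 442, 333]) cube([67, 831, 16]);
translate([1807, 442, 333]) cube([67, 831, 16]);
translate([1974, 442, 333]) cube([67, 831, 16]);


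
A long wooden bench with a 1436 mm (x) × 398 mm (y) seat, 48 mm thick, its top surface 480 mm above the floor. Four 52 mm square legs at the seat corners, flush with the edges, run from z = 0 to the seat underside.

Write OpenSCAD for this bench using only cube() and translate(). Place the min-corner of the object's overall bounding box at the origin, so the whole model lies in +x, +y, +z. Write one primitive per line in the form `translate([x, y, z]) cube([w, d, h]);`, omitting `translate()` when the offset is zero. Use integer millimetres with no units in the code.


translate([0, 0, 432]) cube([1436, 398, 48]);
cube([52, 52, 432]);
translate([0, 346, 0]) cube([52, 52, 432]);
translate([1384, 0, 0]) cube([52, 52, 432]);
translate([1384, 346, 0]) cube([52, 52, 432]);


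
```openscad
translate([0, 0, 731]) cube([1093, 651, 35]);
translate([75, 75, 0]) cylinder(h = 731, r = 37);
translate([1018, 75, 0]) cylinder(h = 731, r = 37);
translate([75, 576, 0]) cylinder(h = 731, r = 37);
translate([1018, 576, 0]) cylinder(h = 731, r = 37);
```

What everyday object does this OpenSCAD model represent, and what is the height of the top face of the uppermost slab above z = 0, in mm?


A table. The table height is 766 mm.

A 1093×651×35 slab sits at z = 731 on four Ø74 mm round legs — a table. The top surface is at 731 + 35 = 766 mm.


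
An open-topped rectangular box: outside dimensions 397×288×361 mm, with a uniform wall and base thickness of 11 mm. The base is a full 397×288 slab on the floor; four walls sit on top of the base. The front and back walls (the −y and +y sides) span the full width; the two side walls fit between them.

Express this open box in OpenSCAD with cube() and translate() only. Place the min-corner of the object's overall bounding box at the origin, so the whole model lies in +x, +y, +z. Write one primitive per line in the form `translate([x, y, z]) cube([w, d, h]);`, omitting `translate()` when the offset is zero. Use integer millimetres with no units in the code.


cube([397, 288, 11]);
translate([0, 0, 11]) cube([397, 11, 350]);
translate([0, 277, 11]) cube([397, 11, 350]);
translate([0, 11, 11]) cube([11, 266, 350]);
translate([386, 11, 11]) cube([11, 266, 350]);


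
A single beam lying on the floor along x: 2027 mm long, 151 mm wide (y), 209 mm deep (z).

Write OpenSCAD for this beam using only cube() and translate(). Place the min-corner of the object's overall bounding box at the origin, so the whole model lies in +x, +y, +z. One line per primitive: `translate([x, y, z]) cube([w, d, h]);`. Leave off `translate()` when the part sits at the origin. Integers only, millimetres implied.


cube([2027, 151, 209]);


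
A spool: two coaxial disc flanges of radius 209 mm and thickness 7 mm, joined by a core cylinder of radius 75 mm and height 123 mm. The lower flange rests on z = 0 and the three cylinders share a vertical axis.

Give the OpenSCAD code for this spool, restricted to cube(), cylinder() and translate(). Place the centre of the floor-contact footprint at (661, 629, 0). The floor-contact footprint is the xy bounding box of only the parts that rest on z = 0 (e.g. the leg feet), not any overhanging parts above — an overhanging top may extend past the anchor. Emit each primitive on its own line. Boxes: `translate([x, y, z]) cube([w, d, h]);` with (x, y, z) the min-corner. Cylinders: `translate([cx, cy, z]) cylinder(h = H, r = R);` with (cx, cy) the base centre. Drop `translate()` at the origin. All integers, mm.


translate([661, 629, 0]) cylinder(h = 7, r = 209);
translate([661, 629, 7]) cylinder(h = 123, r = 75);
translate([661, 629, 130]) cylinder(h = 7, r = 209);


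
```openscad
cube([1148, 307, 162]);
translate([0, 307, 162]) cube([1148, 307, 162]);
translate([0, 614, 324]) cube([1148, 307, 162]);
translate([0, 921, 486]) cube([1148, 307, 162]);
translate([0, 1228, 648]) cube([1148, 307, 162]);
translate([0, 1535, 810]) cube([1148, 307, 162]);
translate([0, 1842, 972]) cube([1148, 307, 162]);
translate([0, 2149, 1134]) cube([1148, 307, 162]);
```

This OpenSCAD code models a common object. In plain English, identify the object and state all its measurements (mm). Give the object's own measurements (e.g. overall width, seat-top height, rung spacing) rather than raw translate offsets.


A straight staircase of 8 solid steps. Each step is 1148 mm wide (x), 307 mm deep (y, the going) and 162 mm tall (the rise). The first step rests on the floor; each subsequent step sits one going further in +y and one rise higher in +z, directly behind and above the previous step with no overlap.


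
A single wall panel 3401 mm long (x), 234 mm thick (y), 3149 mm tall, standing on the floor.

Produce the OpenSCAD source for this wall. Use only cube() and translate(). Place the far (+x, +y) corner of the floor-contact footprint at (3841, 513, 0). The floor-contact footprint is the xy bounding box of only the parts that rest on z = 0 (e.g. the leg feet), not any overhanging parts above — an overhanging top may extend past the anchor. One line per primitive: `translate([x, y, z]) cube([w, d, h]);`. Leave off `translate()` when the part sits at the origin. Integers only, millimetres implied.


translate([440, 279, 0]) cube([3401, 234, 3149]);
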